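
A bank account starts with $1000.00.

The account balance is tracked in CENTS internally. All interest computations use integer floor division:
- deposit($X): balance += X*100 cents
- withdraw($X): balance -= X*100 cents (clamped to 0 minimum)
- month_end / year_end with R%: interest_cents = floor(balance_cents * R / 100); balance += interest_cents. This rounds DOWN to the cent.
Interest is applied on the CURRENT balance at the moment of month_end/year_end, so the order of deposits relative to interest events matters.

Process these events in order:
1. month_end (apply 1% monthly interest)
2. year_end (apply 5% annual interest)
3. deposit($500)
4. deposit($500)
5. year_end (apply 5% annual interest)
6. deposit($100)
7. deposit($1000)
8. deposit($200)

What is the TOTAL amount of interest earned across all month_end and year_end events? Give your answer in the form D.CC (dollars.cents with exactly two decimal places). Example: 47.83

Answer: 163.52

Derivation:
After 1 (month_end (apply 1% monthly interest)): balance=$1010.00 total_interest=$10.00
After 2 (year_end (apply 5% annual interest)): balance=$1060.50 total_interest=$60.50
After 3 (deposit($500)): balance=$1560.50 total_interest=$60.50
After 4 (deposit($500)): balance=$2060.50 total_interest=$60.50
After 5 (year_end (apply 5% annual interest)): balance=$2163.52 total_interest=$163.52
After 6 (deposit($100)): balance=$2263.52 total_interest=$163.52
After 7 (deposit($1000)): balance=$3263.52 total_interest=$163.52
After 8 (deposit($200)): balance=$3463.52 total_interest=$163.52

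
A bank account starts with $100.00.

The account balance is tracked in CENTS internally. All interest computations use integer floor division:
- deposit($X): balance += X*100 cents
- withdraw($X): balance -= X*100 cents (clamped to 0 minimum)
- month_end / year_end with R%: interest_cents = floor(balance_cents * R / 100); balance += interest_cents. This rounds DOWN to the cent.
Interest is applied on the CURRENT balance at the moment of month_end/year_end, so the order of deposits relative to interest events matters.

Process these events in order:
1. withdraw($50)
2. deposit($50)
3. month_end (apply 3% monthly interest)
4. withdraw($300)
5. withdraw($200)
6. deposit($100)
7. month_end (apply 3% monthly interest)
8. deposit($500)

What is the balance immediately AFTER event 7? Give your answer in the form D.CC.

Answer: 103.00

Derivation:
After 1 (withdraw($50)): balance=$50.00 total_interest=$0.00
After 2 (deposit($50)): balance=$100.00 total_interest=$0.00
After 3 (month_end (apply 3% monthly interest)): balance=$103.00 total_interest=$3.00
After 4 (withdraw($300)): balance=$0.00 total_interest=$3.00
After 5 (withdraw($200)): balance=$0.00 total_interest=$3.00
After 6 (deposit($100)): balance=$100.00 total_interest=$3.00
After 7 (month_end (apply 3% monthly interest)): balance=$103.00 total_interest=$6.00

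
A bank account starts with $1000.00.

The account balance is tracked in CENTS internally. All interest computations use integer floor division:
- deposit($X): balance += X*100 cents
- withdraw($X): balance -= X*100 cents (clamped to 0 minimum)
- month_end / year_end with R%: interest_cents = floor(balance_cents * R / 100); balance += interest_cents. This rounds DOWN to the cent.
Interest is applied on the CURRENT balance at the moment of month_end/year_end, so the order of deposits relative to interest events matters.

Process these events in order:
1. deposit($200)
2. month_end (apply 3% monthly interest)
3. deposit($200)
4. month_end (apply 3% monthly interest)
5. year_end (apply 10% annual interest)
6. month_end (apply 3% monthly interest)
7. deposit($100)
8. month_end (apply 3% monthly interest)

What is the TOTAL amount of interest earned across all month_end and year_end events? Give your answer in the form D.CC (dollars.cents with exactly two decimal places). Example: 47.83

After 1 (deposit($200)): balance=$1200.00 total_interest=$0.00
After 2 (month_end (apply 3% monthly interest)): balance=$1236.00 total_interest=$36.00
After 3 (deposit($200)): balance=$1436.00 total_interest=$36.00
After 4 (month_end (apply 3% monthly interest)): balance=$1479.08 total_interest=$79.08
After 5 (year_end (apply 10% annual interest)): balance=$1626.98 total_interest=$226.98
After 6 (month_end (apply 3% monthly interest)): balance=$1675.78 total_interest=$275.78
After 7 (deposit($100)): balance=$1775.78 total_interest=$275.78
After 8 (month_end (apply 3% monthly interest)): balance=$1829.05 total_interest=$329.05

Answer: 329.05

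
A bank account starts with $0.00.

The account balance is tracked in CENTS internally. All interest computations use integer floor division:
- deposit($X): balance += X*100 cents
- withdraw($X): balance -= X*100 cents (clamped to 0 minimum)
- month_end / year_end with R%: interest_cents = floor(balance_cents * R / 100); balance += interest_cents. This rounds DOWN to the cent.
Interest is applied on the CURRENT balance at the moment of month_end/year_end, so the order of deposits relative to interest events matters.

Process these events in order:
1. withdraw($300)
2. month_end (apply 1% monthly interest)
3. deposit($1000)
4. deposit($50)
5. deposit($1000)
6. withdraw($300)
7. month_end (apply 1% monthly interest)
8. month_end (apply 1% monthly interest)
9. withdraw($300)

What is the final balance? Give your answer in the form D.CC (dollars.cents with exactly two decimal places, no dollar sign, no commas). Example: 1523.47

Answer: 1485.17

Derivation:
After 1 (withdraw($300)): balance=$0.00 total_interest=$0.00
After 2 (month_end (apply 1% monthly interest)): balance=$0.00 total_interest=$0.00
After 3 (deposit($1000)): balance=$1000.00 total_interest=$0.00
After 4 (deposit($50)): balance=$1050.00 total_interest=$0.00
After 5 (deposit($1000)): balance=$2050.00 total_interest=$0.00
After 6 (withdraw($300)): balance=$1750.00 total_interest=$0.00
After 7 (month_end (apply 1% monthly interest)): balance=$1767.50 total_interest=$17.50
After 8 (month_end (apply 1% monthly interest)): balance=$1785.17 total_interest=$35.17
After 9 (withdraw($300)): balance=$1485.17 total_interest=$35.17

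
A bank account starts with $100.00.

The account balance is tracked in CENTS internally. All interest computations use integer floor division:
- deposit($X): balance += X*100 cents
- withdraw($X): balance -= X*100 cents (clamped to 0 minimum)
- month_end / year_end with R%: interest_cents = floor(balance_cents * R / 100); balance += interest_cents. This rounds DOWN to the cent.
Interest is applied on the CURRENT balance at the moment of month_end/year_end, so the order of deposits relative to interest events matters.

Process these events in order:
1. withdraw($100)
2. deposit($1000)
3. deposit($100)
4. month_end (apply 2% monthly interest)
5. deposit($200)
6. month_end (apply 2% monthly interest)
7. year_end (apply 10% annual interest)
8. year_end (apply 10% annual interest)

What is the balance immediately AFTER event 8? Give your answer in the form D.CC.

Answer: 1631.60

Derivation:
After 1 (withdraw($100)): balance=$0.00 total_interest=$0.00
After 2 (deposit($1000)): balance=$1000.00 total_interest=$0.00
After 3 (deposit($100)): balance=$1100.00 total_interest=$0.00
After 4 (month_end (apply 2% monthly interest)): balance=$1122.00 total_interest=$22.00
After 5 (deposit($200)): balance=$1322.00 total_interest=$22.00
After 6 (month_end (apply 2% monthly interest)): balance=$1348.44 total_interest=$48.44
After 7 (year_end (apply 10% annual interest)): balance=$1483.28 total_interest=$183.28
After 8 (year_end (apply 10% annual interest)): balance=$1631.60 total_interest=$331.60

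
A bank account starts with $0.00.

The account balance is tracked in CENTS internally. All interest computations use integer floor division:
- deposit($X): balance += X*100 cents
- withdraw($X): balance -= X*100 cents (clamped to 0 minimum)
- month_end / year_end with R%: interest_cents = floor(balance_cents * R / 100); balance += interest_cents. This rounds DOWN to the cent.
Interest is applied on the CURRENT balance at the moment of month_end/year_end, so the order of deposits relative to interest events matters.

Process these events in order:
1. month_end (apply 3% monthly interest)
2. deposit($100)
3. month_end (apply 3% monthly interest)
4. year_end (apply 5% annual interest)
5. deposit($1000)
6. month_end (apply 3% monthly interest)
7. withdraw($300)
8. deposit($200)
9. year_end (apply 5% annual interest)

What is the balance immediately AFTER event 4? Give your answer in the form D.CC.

Answer: 108.15

Derivation:
After 1 (month_end (apply 3% monthly interest)): balance=$0.00 total_interest=$0.00
After 2 (deposit($100)): balance=$100.00 total_interest=$0.00
After 3 (month_end (apply 3% monthly interest)): balance=$103.00 total_interest=$3.00
After 4 (year_end (apply 5% annual interest)): balance=$108.15 total_interest=$8.15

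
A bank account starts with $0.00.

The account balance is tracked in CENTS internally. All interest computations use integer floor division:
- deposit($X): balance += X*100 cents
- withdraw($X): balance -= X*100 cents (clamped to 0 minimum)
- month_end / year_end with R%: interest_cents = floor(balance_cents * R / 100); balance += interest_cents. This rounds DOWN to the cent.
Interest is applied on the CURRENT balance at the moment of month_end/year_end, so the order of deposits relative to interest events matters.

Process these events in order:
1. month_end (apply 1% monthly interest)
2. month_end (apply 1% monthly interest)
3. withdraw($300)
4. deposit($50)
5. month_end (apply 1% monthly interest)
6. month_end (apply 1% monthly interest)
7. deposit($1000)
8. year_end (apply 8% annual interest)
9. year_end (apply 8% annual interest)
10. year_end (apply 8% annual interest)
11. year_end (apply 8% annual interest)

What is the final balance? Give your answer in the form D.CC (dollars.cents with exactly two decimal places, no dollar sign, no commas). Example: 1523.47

Answer: 1429.86

Derivation:
After 1 (month_end (apply 1% monthly interest)): balance=$0.00 total_interest=$0.00
After 2 (month_end (apply 1% monthly interest)): balance=$0.00 total_interest=$0.00
After 3 (withdraw($300)): balance=$0.00 total_interest=$0.00
After 4 (deposit($50)): balance=$50.00 total_interest=$0.00
After 5 (month_end (apply 1% monthly interest)): balance=$50.50 total_interest=$0.50
After 6 (month_end (apply 1% monthly interest)): balance=$51.00 total_interest=$1.00
After 7 (deposit($1000)): balance=$1051.00 total_interest=$1.00
After 8 (year_end (apply 8% annual interest)): balance=$1135.08 total_interest=$85.08
After 9 (year_end (apply 8% annual interest)): balance=$1225.88 total_interest=$175.88
After 10 (year_end (apply 8% annual interest)): balance=$1323.95 total_interest=$273.95
After 11 (year_end (apply 8% annual interest)): balance=$1429.86 total_interest=$379.86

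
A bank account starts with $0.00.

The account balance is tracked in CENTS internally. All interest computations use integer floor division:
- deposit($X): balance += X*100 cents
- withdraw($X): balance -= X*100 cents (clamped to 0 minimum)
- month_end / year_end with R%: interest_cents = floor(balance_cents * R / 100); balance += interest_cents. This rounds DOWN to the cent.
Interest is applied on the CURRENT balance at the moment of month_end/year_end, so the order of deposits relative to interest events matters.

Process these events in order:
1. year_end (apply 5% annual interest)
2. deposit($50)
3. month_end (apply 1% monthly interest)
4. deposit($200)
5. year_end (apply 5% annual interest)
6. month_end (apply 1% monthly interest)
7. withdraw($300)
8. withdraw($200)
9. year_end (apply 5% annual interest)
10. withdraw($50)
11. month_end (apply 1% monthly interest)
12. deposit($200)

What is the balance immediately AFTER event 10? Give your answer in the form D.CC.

After 1 (year_end (apply 5% annual interest)): balance=$0.00 total_interest=$0.00
After 2 (deposit($50)): balance=$50.00 total_interest=$0.00
After 3 (month_end (apply 1% monthly interest)): balance=$50.50 total_interest=$0.50
After 4 (deposit($200)): balance=$250.50 total_interest=$0.50
After 5 (year_end (apply 5% annual interest)): balance=$263.02 total_interest=$13.02
After 6 (month_end (apply 1% monthly interest)): balance=$265.65 total_interest=$15.65
After 7 (withdraw($300)): balance=$0.00 total_interest=$15.65
After 8 (withdraw($200)): balance=$0.00 total_interest=$15.65
After 9 (year_end (apply 5% annual interest)): balance=$0.00 total_interest=$15.65
After 10 (withdraw($50)): balance=$0.00 total_interest=$15.65

Answer: 0.00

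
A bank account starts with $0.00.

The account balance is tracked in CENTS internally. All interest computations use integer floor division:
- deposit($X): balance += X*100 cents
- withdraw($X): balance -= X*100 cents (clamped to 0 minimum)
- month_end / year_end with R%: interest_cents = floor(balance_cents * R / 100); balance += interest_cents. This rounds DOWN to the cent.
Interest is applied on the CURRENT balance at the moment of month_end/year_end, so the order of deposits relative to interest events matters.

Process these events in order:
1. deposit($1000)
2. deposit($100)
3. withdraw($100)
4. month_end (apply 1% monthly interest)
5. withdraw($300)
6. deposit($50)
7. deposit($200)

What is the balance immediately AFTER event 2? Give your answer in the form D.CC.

After 1 (deposit($1000)): balance=$1000.00 total_interest=$0.00
After 2 (deposit($100)): balance=$1100.00 total_interest=$0.00

Answer: 1100.00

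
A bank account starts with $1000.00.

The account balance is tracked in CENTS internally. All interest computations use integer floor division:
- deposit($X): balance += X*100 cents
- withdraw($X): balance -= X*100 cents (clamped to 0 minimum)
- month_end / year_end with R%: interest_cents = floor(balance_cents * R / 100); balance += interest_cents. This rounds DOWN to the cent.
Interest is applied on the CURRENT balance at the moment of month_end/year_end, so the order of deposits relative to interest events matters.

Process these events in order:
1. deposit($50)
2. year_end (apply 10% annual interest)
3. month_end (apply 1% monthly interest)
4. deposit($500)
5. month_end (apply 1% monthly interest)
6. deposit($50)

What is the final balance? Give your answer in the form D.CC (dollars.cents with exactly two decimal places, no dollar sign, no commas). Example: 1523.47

Answer: 1733.21

Derivation:
After 1 (deposit($50)): balance=$1050.00 total_interest=$0.00
After 2 (year_end (apply 10% annual interest)): balance=$1155.00 total_interest=$105.00
After 3 (month_end (apply 1% monthly interest)): balance=$1166.55 total_interest=$116.55
After 4 (deposit($500)): balance=$1666.55 total_interest=$116.55
After 5 (month_end (apply 1% monthly interest)): balance=$1683.21 total_interest=$133.21
After 6 (deposit($50)): balance=$1733.21 total_interest=$133.21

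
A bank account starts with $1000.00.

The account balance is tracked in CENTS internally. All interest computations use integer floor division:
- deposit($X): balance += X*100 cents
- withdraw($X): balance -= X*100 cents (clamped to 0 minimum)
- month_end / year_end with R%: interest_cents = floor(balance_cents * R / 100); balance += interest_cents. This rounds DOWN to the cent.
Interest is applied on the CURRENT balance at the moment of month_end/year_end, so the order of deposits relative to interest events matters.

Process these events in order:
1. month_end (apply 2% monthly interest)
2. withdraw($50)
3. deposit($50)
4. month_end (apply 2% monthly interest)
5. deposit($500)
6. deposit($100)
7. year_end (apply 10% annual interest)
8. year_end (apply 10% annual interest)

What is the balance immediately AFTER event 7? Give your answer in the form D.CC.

Answer: 1804.44

Derivation:
After 1 (month_end (apply 2% monthly interest)): balance=$1020.00 total_interest=$20.00
After 2 (withdraw($50)): balance=$970.00 total_interest=$20.00
After 3 (deposit($50)): balance=$1020.00 total_interest=$20.00
After 4 (month_end (apply 2% monthly interest)): balance=$1040.40 total_interest=$40.40
After 5 (deposit($500)): balance=$1540.40 total_interest=$40.40
After 6 (deposit($100)): balance=$1640.40 total_interest=$40.40
After 7 (year_end (apply 10% annual interest)): balance=$1804.44 total_interest=$204.44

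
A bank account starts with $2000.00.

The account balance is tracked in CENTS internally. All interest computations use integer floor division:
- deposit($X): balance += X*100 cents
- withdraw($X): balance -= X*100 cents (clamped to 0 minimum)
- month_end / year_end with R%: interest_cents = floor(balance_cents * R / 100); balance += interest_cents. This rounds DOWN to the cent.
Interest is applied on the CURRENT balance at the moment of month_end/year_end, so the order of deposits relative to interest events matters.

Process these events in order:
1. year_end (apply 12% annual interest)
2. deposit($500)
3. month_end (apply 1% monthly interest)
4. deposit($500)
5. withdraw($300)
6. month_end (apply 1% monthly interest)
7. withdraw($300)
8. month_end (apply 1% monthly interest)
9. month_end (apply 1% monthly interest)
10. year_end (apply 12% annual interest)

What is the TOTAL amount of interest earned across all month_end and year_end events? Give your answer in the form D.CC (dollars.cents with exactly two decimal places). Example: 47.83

After 1 (year_end (apply 12% annual interest)): balance=$2240.00 total_interest=$240.00
After 2 (deposit($500)): balance=$2740.00 total_interest=$240.00
After 3 (month_end (apply 1% monthly interest)): balance=$2767.40 total_interest=$267.40
After 4 (deposit($500)): balance=$3267.40 total_interest=$267.40
After 5 (withdraw($300)): balance=$2967.40 total_interest=$267.40
After 6 (month_end (apply 1% monthly interest)): balance=$2997.07 total_interest=$297.07
After 7 (withdraw($300)): balance=$2697.07 total_interest=$297.07
After 8 (month_end (apply 1% monthly interest)): balance=$2724.04 total_interest=$324.04
After 9 (month_end (apply 1% monthly interest)): balance=$2751.28 total_interest=$351.28
After 10 (year_end (apply 12% annual interest)): balance=$3081.43 total_interest=$681.43

Answer: 681.43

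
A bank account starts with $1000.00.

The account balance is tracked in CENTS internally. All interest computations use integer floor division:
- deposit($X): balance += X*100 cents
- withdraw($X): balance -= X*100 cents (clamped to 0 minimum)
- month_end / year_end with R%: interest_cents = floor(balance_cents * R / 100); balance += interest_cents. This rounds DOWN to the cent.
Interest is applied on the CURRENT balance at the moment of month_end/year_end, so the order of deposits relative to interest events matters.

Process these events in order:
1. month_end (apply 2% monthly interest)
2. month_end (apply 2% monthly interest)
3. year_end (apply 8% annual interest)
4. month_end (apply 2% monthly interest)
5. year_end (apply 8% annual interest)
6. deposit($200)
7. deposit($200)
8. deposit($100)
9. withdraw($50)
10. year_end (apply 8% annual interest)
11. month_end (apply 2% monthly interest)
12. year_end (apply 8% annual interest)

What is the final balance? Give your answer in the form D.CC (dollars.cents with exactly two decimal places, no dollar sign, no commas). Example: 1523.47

After 1 (month_end (apply 2% monthly interest)): balance=$1020.00 total_interest=$20.00
After 2 (month_end (apply 2% monthly interest)): balance=$1040.40 total_interest=$40.40
After 3 (year_end (apply 8% annual interest)): balance=$1123.63 total_interest=$123.63
After 4 (month_end (apply 2% monthly interest)): balance=$1146.10 total_interest=$146.10
After 5 (year_end (apply 8% annual interest)): balance=$1237.78 total_interest=$237.78
After 6 (deposit($200)): balance=$1437.78 total_interest=$237.78
After 7 (deposit($200)): balance=$1637.78 total_interest=$237.78
After 8 (deposit($100)): balance=$1737.78 total_interest=$237.78
After 9 (withdraw($50)): balance=$1687.78 total_interest=$237.78
After 10 (year_end (apply 8% annual interest)): balance=$1822.80 total_interest=$372.80
After 11 (month_end (apply 2% monthly interest)): balance=$1859.25 total_interest=$409.25
After 12 (year_end (apply 8% annual interest)): balance=$2007.99 total_interest=$557.99

Answer: 2007.99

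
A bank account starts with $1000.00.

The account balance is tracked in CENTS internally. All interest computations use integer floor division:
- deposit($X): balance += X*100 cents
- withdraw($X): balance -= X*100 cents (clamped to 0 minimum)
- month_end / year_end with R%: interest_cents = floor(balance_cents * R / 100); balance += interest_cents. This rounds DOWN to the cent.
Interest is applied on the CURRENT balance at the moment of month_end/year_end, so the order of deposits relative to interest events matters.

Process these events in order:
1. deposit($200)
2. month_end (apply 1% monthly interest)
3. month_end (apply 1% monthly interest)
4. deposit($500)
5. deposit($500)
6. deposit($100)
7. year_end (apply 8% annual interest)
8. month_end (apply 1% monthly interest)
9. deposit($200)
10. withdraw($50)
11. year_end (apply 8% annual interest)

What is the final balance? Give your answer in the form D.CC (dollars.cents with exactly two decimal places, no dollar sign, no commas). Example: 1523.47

Answer: 2899.95

Derivation:
After 1 (deposit($200)): balance=$1200.00 total_interest=$0.00
After 2 (month_end (apply 1% monthly interest)): balance=$1212.00 total_interest=$12.00
After 3 (month_end (apply 1% monthly interest)): balance=$1224.12 total_interest=$24.12
After 4 (deposit($500)): balance=$1724.12 total_interest=$24.12
After 5 (deposit($500)): balance=$2224.12 total_interest=$24.12
After 6 (deposit($100)): balance=$2324.12 total_interest=$24.12
After 7 (year_end (apply 8% annual interest)): balance=$2510.04 total_interest=$210.04
After 8 (month_end (apply 1% monthly interest)): balance=$2535.14 total_interest=$235.14
After 9 (deposit($200)): balance=$2735.14 total_interest=$235.14
After 10 (withdraw($50)): balance=$2685.14 total_interest=$235.14
After 11 (year_end (apply 8% annual interest)): balance=$2899.95 total_interest=$449.95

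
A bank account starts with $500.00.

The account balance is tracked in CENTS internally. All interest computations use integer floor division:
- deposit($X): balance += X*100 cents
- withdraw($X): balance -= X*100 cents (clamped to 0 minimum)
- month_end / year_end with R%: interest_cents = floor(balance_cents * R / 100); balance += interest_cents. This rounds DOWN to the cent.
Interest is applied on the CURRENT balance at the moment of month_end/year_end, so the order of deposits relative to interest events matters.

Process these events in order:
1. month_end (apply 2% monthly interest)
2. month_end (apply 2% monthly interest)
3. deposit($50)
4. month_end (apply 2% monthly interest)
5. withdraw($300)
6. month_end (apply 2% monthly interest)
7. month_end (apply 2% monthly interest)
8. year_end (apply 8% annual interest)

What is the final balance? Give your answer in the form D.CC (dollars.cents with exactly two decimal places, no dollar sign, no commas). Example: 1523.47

After 1 (month_end (apply 2% monthly interest)): balance=$510.00 total_interest=$10.00
After 2 (month_end (apply 2% monthly interest)): balance=$520.20 total_interest=$20.20
After 3 (deposit($50)): balance=$570.20 total_interest=$20.20
After 4 (month_end (apply 2% monthly interest)): balance=$581.60 total_interest=$31.60
After 5 (withdraw($300)): balance=$281.60 total_interest=$31.60
After 6 (month_end (apply 2% monthly interest)): balance=$287.23 total_interest=$37.23
After 7 (month_end (apply 2% monthly interest)): balance=$292.97 total_interest=$42.97
After 8 (year_end (apply 8% annual interest)): balance=$316.40 total_interest=$66.40

Answer: 316.40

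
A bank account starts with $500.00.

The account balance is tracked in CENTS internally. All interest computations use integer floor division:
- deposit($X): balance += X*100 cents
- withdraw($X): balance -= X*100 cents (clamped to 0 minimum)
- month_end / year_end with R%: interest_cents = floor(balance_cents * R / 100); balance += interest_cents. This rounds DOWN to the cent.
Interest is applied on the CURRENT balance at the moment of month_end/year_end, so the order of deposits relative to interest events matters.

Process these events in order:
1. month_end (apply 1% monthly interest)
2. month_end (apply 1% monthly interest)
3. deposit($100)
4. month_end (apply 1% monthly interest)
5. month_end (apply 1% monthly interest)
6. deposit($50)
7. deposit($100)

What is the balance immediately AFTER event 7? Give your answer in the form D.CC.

After 1 (month_end (apply 1% monthly interest)): balance=$505.00 total_interest=$5.00
After 2 (month_end (apply 1% monthly interest)): balance=$510.05 total_interest=$10.05
After 3 (deposit($100)): balance=$610.05 total_interest=$10.05
After 4 (month_end (apply 1% monthly interest)): balance=$616.15 total_interest=$16.15
After 5 (month_end (apply 1% monthly interest)): balance=$622.31 total_interest=$22.31
After 6 (deposit($50)): balance=$672.31 total_interest=$22.31
After 7 (deposit($100)): balance=$772.31 total_interest=$22.31

Answer: 772.31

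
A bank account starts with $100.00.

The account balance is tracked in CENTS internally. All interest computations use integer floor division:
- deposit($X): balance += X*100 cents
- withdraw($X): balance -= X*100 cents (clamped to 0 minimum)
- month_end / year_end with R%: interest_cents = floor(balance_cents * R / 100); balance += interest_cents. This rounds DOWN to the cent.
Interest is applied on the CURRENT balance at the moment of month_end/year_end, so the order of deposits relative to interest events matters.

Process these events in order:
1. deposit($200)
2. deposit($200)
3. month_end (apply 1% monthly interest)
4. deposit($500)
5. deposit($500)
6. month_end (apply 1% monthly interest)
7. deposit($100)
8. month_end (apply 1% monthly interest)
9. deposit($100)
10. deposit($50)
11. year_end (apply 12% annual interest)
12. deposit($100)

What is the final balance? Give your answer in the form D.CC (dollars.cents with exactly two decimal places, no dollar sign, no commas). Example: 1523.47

Answer: 2100.60

Derivation:
After 1 (deposit($200)): balance=$300.00 total_interest=$0.00
After 2 (deposit($200)): balance=$500.00 total_interest=$0.00
After 3 (month_end (apply 1% monthly interest)): balance=$505.00 total_interest=$5.00
After 4 (deposit($500)): balance=$1005.00 total_interest=$5.00
After 5 (deposit($500)): balance=$1505.00 total_interest=$5.00
After 6 (month_end (apply 1% monthly interest)): balance=$1520.05 total_interest=$20.05
After 7 (deposit($100)): balance=$1620.05 total_interest=$20.05
After 8 (month_end (apply 1% monthly interest)): balance=$1636.25 total_interest=$36.25
After 9 (deposit($100)): balance=$1736.25 total_interest=$36.25
After 10 (deposit($50)): balance=$1786.25 total_interest=$36.25
After 11 (year_end (apply 12% annual interest)): balance=$2000.60 total_interest=$250.60
After 12 (deposit($100)): balance=$2100.60 total_interest=$250.60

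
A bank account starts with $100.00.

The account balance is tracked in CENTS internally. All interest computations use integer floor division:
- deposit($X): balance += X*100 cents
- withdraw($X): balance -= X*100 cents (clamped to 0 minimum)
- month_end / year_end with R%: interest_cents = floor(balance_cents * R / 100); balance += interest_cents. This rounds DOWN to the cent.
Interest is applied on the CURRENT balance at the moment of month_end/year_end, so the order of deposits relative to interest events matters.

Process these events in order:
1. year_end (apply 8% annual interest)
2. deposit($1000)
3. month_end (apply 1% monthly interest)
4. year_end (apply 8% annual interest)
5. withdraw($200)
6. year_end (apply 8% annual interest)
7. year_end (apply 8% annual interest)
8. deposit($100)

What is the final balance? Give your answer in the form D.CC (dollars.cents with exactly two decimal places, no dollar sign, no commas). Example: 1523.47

After 1 (year_end (apply 8% annual interest)): balance=$108.00 total_interest=$8.00
After 2 (deposit($1000)): balance=$1108.00 total_interest=$8.00
After 3 (month_end (apply 1% monthly interest)): balance=$1119.08 total_interest=$19.08
After 4 (year_end (apply 8% annual interest)): balance=$1208.60 total_interest=$108.60
After 5 (withdraw($200)): balance=$1008.60 total_interest=$108.60
After 6 (year_end (apply 8% annual interest)): balance=$1089.28 total_interest=$189.28
After 7 (year_end (apply 8% annual interest)): balance=$1176.42 total_interest=$276.42
After 8 (deposit($100)): balance=$1276.42 total_interest=$276.42

Answer: 1276.42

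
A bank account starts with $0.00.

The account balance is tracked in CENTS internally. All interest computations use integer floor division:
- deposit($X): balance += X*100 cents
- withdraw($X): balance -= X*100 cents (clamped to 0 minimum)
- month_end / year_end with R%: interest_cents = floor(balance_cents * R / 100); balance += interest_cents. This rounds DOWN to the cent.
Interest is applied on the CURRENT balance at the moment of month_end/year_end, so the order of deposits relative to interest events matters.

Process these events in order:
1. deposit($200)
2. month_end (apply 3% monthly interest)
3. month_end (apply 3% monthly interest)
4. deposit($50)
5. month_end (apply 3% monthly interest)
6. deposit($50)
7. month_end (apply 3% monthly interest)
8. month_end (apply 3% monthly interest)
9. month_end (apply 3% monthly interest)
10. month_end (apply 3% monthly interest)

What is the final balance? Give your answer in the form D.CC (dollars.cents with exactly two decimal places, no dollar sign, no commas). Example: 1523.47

After 1 (deposit($200)): balance=$200.00 total_interest=$0.00
After 2 (month_end (apply 3% monthly interest)): balance=$206.00 total_interest=$6.00
After 3 (month_end (apply 3% monthly interest)): balance=$212.18 total_interest=$12.18
After 4 (deposit($50)): balance=$262.18 total_interest=$12.18
After 5 (month_end (apply 3% monthly interest)): balance=$270.04 total_interest=$20.04
After 6 (deposit($50)): balance=$320.04 total_interest=$20.04
After 7 (month_end (apply 3% monthly interest)): balance=$329.64 total_interest=$29.64
After 8 (month_end (apply 3% monthly interest)): balance=$339.52 total_interest=$39.52
After 9 (month_end (apply 3% monthly interest)): balance=$349.70 total_interest=$49.70
After 10 (month_end (apply 3% monthly interest)): balance=$360.19 total_interest=$60.19

Answer: 360.19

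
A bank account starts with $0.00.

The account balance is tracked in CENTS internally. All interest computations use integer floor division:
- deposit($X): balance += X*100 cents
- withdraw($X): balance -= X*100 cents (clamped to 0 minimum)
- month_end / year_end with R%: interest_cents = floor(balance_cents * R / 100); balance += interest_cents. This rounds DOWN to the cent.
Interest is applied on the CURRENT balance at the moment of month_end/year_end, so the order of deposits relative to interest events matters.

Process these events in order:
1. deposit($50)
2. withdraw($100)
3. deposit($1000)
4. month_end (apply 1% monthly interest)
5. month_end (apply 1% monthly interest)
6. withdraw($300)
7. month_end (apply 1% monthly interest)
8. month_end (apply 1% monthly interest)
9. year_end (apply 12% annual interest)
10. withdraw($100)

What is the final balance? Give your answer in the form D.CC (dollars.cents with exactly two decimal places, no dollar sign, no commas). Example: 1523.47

After 1 (deposit($50)): balance=$50.00 total_interest=$0.00
After 2 (withdraw($100)): balance=$0.00 total_interest=$0.00
After 3 (deposit($1000)): balance=$1000.00 total_interest=$0.00
After 4 (month_end (apply 1% monthly interest)): balance=$1010.00 total_interest=$10.00
After 5 (month_end (apply 1% monthly interest)): balance=$1020.10 total_interest=$20.10
After 6 (withdraw($300)): balance=$720.10 total_interest=$20.10
After 7 (month_end (apply 1% monthly interest)): balance=$727.30 total_interest=$27.30
After 8 (month_end (apply 1% monthly interest)): balance=$734.57 total_interest=$34.57
After 9 (year_end (apply 12% annual interest)): balance=$822.71 total_interest=$122.71
After 10 (withdraw($100)): balance=$722.71 total_interest=$122.71

Answer: 722.71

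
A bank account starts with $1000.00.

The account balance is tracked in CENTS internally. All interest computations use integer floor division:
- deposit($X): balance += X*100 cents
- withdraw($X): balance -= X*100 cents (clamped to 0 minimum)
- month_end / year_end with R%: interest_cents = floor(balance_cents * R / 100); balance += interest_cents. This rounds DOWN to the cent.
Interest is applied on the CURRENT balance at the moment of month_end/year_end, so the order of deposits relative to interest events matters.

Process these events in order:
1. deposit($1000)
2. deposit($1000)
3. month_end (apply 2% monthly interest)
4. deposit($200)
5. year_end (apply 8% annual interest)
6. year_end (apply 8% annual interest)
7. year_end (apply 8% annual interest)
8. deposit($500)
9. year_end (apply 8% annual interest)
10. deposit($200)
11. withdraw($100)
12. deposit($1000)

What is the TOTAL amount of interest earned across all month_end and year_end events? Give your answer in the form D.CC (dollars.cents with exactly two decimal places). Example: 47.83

Answer: 1275.18

Derivation:
After 1 (deposit($1000)): balance=$2000.00 total_interest=$0.00
After 2 (deposit($1000)): balance=$3000.00 total_interest=$0.00
After 3 (month_end (apply 2% monthly interest)): balance=$3060.00 total_interest=$60.00
After 4 (deposit($200)): balance=$3260.00 total_interest=$60.00
After 5 (year_end (apply 8% annual interest)): balance=$3520.80 total_interest=$320.80
After 6 (year_end (apply 8% annual interest)): balance=$3802.46 total_interest=$602.46
After 7 (year_end (apply 8% annual interest)): balance=$4106.65 total_interest=$906.65
After 8 (deposit($500)): balance=$4606.65 total_interest=$906.65
After 9 (year_end (apply 8% annual interest)): balance=$4975.18 total_interest=$1275.18
After 10 (deposit($200)): balance=$5175.18 total_interest=$1275.18
After 11 (withdraw($100)): balance=$5075.18 total_interest=$1275.18
After 12 (deposit($1000)): balance=$6075.18 total_interest=$1275.18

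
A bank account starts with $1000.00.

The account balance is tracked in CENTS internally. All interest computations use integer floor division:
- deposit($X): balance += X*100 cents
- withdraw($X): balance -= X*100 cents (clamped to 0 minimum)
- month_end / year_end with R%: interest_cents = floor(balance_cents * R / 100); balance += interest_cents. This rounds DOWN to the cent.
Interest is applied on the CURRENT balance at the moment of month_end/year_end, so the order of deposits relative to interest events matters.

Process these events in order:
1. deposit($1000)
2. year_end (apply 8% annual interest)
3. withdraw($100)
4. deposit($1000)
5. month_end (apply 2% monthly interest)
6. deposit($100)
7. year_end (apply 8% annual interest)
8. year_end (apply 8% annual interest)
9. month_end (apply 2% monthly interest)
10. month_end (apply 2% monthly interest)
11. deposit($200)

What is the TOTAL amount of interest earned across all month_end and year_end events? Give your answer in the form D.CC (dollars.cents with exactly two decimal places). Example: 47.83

After 1 (deposit($1000)): balance=$2000.00 total_interest=$0.00
After 2 (year_end (apply 8% annual interest)): balance=$2160.00 total_interest=$160.00
After 3 (withdraw($100)): balance=$2060.00 total_interest=$160.00
After 4 (deposit($1000)): balance=$3060.00 total_interest=$160.00
After 5 (month_end (apply 2% monthly interest)): balance=$3121.20 total_interest=$221.20
After 6 (deposit($100)): balance=$3221.20 total_interest=$221.20
After 7 (year_end (apply 8% annual interest)): balance=$3478.89 total_interest=$478.89
After 8 (year_end (apply 8% annual interest)): balance=$3757.20 total_interest=$757.20
After 9 (month_end (apply 2% monthly interest)): balance=$3832.34 total_interest=$832.34
After 10 (month_end (apply 2% monthly interest)): balance=$3908.98 total_interest=$908.98
After 11 (deposit($200)): balance=$4108.98 total_interest=$908.98

Answer: 908.98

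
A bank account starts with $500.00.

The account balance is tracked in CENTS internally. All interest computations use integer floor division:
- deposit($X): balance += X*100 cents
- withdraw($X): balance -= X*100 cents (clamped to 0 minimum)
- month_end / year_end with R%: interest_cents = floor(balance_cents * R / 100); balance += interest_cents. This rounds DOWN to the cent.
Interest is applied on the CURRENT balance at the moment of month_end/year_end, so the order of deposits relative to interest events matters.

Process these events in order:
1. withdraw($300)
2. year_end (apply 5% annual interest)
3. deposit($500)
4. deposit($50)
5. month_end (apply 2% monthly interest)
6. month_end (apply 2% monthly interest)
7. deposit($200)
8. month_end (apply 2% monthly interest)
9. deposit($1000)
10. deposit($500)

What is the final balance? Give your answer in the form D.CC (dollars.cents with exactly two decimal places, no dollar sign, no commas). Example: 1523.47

Answer: 2510.51

Derivation:
After 1 (withdraw($300)): balance=$200.00 total_interest=$0.00
After 2 (year_end (apply 5% annual interest)): balance=$210.00 total_interest=$10.00
After 3 (deposit($500)): balance=$710.00 total_interest=$10.00
After 4 (deposit($50)): balance=$760.00 total_interest=$10.00
After 5 (month_end (apply 2% monthly interest)): balance=$775.20 total_interest=$25.20
After 6 (month_end (apply 2% monthly interest)): balance=$790.70 total_interest=$40.70
After 7 (deposit($200)): balance=$990.70 total_interest=$40.70
After 8 (month_end (apply 2% monthly interest)): balance=$1010.51 total_interest=$60.51
After 9 (deposit($1000)): balance=$2010.51 total_interest=$60.51
After 10 (deposit($500)): balance=$2510.51 total_interest=$60.51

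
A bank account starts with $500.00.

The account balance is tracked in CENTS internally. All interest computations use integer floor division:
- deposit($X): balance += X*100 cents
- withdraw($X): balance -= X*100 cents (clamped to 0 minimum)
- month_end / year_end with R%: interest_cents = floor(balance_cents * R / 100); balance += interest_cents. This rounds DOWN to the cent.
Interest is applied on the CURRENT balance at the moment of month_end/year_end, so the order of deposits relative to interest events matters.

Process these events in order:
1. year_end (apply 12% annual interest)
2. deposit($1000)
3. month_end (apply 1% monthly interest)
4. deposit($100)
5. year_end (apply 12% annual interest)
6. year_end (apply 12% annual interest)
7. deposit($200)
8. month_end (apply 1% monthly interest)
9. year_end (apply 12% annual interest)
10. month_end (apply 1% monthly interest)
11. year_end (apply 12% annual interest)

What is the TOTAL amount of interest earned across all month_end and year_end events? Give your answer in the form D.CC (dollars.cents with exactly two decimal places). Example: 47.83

After 1 (year_end (apply 12% annual interest)): balance=$560.00 total_interest=$60.00
After 2 (deposit($1000)): balance=$1560.00 total_interest=$60.00
After 3 (month_end (apply 1% monthly interest)): balance=$1575.60 total_interest=$75.60
After 4 (deposit($100)): balance=$1675.60 total_interest=$75.60
After 5 (year_end (apply 12% annual interest)): balance=$1876.67 total_interest=$276.67
After 6 (year_end (apply 12% annual interest)): balance=$2101.87 total_interest=$501.87
After 7 (deposit($200)): balance=$2301.87 total_interest=$501.87
After 8 (month_end (apply 1% monthly interest)): balance=$2324.88 total_interest=$524.88
After 9 (year_end (apply 12% annual interest)): balance=$2603.86 total_interest=$803.86
After 10 (month_end (apply 1% monthly interest)): balance=$2629.89 total_interest=$829.89
After 11 (year_end (apply 12% annual interest)): balance=$2945.47 total_interest=$1145.47

Answer: 1145.47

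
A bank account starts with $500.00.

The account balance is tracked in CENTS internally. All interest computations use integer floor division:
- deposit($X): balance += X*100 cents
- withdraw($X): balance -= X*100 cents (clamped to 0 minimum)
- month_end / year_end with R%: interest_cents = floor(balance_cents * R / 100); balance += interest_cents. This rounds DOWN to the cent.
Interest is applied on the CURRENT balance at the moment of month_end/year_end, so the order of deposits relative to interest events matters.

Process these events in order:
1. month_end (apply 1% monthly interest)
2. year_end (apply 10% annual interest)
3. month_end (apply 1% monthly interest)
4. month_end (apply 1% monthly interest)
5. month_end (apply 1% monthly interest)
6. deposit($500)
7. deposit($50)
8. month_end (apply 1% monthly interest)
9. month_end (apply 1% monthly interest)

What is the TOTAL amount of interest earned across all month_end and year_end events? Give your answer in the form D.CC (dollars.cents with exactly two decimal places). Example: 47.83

Answer: 94.87

Derivation:
After 1 (month_end (apply 1% monthly interest)): balance=$505.00 total_interest=$5.00
After 2 (year_end (apply 10% annual interest)): balance=$555.50 total_interest=$55.50
After 3 (month_end (apply 1% monthly interest)): balance=$561.05 total_interest=$61.05
After 4 (month_end (apply 1% monthly interest)): balance=$566.66 total_interest=$66.66
After 5 (month_end (apply 1% monthly interest)): balance=$572.32 total_interest=$72.32
After 6 (deposit($500)): balance=$1072.32 total_interest=$72.32
After 7 (deposit($50)): balance=$1122.32 total_interest=$72.32
After 8 (month_end (apply 1% monthly interest)): balance=$1133.54 total_interest=$83.54
After 9 (month_end (apply 1% monthly interest)): balance=$1144.87 total_interest=$94.87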